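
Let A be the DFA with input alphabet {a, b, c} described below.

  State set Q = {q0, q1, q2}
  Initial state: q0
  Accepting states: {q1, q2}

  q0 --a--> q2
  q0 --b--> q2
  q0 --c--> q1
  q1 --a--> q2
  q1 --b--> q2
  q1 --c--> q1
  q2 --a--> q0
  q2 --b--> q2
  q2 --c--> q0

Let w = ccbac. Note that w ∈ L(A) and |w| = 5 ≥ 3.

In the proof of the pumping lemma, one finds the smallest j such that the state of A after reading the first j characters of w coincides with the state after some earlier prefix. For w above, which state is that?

State sequence: q0 -c-> q1 -c-> q1 -b-> q2 -a-> q0 -c-> q1
First repeat at step 2: q1 was already visited.

The earliest repeat is at step j = 2: A is in q1, which it already visited at step i = 1.
The DFA has 3 states, so the proof of the pumping lemma guarantees a repeated state among the first 3+1 visited; the segment between the two visits is the pumpable y.

q1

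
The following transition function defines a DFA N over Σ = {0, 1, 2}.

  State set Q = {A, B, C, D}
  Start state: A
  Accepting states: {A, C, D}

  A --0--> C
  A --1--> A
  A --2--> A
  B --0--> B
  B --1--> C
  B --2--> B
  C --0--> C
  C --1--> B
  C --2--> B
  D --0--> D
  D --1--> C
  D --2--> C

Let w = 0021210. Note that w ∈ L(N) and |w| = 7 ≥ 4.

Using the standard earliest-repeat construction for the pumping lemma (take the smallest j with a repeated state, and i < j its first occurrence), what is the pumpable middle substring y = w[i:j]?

Run of N on w = 0 0 2 1 2 1 0:
  step 0: A  (start)
  step 1: C  (read 0: A→C)
  step 2: C  (read 0: C→C)   ← first repeat (C seen earlier)
  step 3: B  (read 2: C→B)
  step 4: C  (read 1: B→C)
  step 5: B  (read 2: C→B)
  step 6: C  (read 1: B→C)
  step 7: C  (read 0: C→C)

So i = 1, j = 2, giving x = w[0:1] = 0, y = w[1:2] = 0, z = w[2:7] = 21210.
Check: |xy| = 2 ≤ 4 and |y| = 1 ≥ 1. Reading y takes N from C back to C, so every xyⁱz is accepted.
Pumping length from the standard proof: p = 4 (the number of states). The repeated state found above gives |xy| = j ≤ 4 and |y| = j − i ≥ 1.

0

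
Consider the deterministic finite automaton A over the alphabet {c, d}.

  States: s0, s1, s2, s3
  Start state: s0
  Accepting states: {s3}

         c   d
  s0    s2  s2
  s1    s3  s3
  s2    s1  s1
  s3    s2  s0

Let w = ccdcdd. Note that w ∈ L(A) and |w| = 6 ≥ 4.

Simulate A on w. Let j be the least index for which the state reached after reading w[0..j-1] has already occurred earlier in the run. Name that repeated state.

State sequence: s0 -c-> s2 -c-> s1 -d-> s3 -c-> s2 -d-> s1 -d-> s3
First repeat at step 4: s2 was already visited.

The earliest repeat is at step j = 4: A is in s2, which it already visited at step i = 1.
With |Q| = 4, pigeonhole forces a state repeat no later than step 4; the substring read between the first and second visits to that state can be pumped.

s2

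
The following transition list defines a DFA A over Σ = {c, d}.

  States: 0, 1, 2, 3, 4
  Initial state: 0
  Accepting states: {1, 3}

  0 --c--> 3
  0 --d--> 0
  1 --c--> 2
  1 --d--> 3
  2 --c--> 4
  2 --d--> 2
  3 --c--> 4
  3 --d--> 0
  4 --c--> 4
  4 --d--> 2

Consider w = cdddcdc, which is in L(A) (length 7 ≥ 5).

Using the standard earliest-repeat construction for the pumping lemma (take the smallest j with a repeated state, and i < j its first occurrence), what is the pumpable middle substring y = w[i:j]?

Run of A on w = c d d d c d c:
  step 0: 0  (start)
  step 1: 3  (read c: 0→3)
  step 2: 0  (read d: 3→0)   ← first repeat (0 seen earlier)
  step 3: 0  (read d: 0→0)
  step 4: 0  (read d: 0→0)
  step 5: 3  (read c: 0→3)
  step 6: 0  (read d: 3→0)
  step 7: 3  (read c: 0→3)

So i = 0, j = 2, giving x = w[0:0] = ε, y = w[0:2] = cd, z = w[2:7] = ddcdc.
Check: |xy| = 2 ≤ 5 and |y| = 2 ≥ 1. Reading y takes A from 0 back to 0, so every xyⁱz is accepted.
The DFA has 5 states, so the proof of the pumping lemma guarantees a repeated state among the first 5+1 visited; the segment between the two visits is the pumpable y.

cd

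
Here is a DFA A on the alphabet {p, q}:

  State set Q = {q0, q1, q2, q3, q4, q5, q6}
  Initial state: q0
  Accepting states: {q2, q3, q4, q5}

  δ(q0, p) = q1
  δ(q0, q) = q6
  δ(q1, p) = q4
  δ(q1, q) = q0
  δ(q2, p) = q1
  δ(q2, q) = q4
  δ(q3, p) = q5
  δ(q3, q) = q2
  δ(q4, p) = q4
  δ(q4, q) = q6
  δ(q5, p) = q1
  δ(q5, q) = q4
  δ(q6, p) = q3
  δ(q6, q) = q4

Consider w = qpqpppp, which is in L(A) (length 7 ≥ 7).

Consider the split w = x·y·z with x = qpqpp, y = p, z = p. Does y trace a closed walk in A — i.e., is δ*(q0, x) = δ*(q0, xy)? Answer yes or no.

yes

State sequence: q0 -q-> q6 -p-> q3 -q-> q2 -p-> q1 -p-> q4 -p-> q4

After x (step 5): q4. After xy (step 6): q4.
They match, so y = p drives A around a cycle from q4 back to itself; pumping y any number of times keeps A in q4 before reading z, and xyⁱz ∈ L(A) for every i ≥ 0.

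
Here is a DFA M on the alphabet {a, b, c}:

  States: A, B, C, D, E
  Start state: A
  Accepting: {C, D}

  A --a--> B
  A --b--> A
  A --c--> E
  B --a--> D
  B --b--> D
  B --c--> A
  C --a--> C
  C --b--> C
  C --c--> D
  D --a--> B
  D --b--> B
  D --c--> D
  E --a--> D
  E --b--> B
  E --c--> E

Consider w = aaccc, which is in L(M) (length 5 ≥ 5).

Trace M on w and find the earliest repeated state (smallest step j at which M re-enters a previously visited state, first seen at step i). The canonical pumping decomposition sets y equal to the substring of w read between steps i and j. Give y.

State sequence: A -a-> B -a-> D -c-> D -c-> D -c-> D
First repeat at step 3: D was already visited.

So i = 2, j = 3, giving x = w[0:2] = aa, y = w[2:3] = c, z = w[3:5] = cc.
Check: |xy| = 3 ≤ 5 and |y| = 1 ≥ 1. Reading y takes M from D back to D, so every xyⁱz is accepted.

c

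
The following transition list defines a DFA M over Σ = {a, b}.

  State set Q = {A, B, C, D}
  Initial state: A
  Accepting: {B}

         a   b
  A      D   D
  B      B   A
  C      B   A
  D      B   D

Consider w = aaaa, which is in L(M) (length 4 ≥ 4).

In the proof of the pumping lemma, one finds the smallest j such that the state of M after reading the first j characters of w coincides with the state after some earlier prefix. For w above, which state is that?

B

Run of M on w = a a a a:
  step 0: A  (start)
  step 1: D  (read a: A→D)
  step 2: B  (read a: D→B)
  step 3: B  (read a: B→B)   ← first repeat (B seen earlier)
  step 4: B  (read a: B→B)

The earliest repeat is at step j = 3: M is in B, which it already visited at step i = 2.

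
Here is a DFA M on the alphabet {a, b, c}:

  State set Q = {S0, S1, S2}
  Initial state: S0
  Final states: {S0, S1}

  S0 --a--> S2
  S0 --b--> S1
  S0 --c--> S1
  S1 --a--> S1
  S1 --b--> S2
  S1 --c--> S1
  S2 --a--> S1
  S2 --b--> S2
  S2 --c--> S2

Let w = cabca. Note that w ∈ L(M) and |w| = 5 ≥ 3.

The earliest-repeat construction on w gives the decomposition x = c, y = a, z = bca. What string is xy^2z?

caabca

xy^2z = c·a·a·bca = caabca.
Reading y = a takes M from S1 back to S1, so after x·y·y the machine is still in S1, and z then leads to the accepting state S1. Hence caabca ∈ L(M).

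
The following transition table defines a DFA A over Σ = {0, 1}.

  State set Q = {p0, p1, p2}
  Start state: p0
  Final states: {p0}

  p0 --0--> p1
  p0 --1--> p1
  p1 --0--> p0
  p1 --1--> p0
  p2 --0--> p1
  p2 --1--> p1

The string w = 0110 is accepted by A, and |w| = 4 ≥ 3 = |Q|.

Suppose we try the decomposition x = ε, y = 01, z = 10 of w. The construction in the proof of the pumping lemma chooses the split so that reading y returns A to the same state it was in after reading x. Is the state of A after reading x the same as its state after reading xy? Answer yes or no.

yes

State sequence: p0 -0-> p1 -1-> p0

After x (step 0): p0. After xy (step 2): p0.
They match, so y = 01 drives A around a cycle from p0 back to itself; pumping y any number of times keeps A in p0 before reading z, and xyⁱz ∈ L(A) for every i ≥ 0.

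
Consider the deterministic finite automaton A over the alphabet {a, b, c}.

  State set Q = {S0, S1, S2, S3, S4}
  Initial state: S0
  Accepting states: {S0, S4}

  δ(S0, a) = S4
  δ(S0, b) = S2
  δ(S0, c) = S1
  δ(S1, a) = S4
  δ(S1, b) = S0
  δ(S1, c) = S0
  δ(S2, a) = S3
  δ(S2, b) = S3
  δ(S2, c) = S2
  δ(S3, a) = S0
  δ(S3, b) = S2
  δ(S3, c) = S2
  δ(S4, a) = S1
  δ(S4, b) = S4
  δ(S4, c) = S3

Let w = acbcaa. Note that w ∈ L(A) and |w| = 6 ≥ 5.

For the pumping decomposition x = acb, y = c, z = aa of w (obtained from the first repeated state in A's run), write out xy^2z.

xy^2z = acb·c·c·aa = acbccaa.
Reading y = c takes A from S2 back to S2, so after x·y·y the machine is still in S2, and z then leads to the accepting state S0. Hence acbccaa ∈ L(A).

acbccaa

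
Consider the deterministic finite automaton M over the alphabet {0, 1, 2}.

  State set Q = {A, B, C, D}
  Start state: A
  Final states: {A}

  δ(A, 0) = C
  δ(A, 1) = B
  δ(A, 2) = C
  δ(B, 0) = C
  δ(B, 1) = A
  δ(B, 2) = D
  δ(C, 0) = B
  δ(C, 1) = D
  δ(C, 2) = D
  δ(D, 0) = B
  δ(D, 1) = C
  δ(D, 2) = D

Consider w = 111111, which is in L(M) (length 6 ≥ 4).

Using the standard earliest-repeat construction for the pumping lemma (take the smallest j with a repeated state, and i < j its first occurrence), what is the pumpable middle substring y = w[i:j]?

Run of M on w = 1 1 1 1 1 1:
  step 0: A  (start)
  step 1: B  (read 1: A→B)
  step 2: A  (read 1: B→A)   ← first repeat (A seen earlier)
  step 3: B  (read 1: A→B)
  step 4: A  (read 1: B→A)
  step 5: B  (read 1: A→B)
  step 6: A  (read 1: B→A)

So i = 0, j = 2, giving x = w[0:0] = ε, y = w[0:2] = 11, z = w[2:6] = 1111.
Check: |xy| = 2 ≤ 4 and |y| = 2 ≥ 1. Reading y takes M from A back to A, so every xyⁱz is accepted.
Since M has 4 states, any run of length ≥ 4 visits 4+1 states, so by pigeonhole some state repeats within the first 4 steps — that repeat gives the pumpable loop.

11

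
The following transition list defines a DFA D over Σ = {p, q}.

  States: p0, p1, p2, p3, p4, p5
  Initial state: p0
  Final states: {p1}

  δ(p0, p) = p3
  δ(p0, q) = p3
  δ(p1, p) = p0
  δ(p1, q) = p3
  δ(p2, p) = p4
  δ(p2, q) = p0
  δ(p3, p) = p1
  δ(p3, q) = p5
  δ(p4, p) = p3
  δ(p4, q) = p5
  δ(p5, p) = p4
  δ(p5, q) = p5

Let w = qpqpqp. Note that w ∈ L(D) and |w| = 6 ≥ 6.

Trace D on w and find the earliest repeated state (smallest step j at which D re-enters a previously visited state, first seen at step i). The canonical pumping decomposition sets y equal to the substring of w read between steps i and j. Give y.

State sequence: p0 -q-> p3 -p-> p1 -q-> p3 -p-> p1 -q-> p3 -p-> p1
First repeat at step 3: p3 was already visited.

So i = 1, j = 3, giving x = w[0:1] = q, y = w[1:3] = pq, z = w[3:6] = pqp.
Check: |xy| = 3 ≤ 6 and |y| = 2 ≥ 1. Reading y takes D from p3 back to p3, so every xyⁱz is accepted.

pq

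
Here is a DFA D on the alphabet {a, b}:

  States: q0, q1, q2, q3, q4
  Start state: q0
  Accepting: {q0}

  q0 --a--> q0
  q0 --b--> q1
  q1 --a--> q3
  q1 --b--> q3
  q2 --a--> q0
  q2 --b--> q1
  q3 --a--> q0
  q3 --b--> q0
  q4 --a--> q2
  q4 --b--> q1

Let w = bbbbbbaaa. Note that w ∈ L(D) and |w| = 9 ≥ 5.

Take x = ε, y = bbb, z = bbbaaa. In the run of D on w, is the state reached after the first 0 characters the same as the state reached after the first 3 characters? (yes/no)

State sequence: q0 -b-> q1 -b-> q3 -b-> q0

After x (step 0): q0. After xy (step 3): q0.
They match, so y = bbb drives D around a cycle from q0 back to itself; pumping y any number of times keeps D in q0 before reading z, and xyⁱz ∈ L(D) for every i ≥ 0.

yes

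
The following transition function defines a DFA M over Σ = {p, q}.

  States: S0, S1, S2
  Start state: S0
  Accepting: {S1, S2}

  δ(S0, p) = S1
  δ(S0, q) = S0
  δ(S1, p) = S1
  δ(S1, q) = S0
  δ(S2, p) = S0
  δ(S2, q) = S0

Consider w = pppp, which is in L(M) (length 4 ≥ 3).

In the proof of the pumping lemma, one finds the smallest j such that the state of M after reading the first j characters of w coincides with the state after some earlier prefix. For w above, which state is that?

State sequence: S0 -p-> S1 -p-> S1 -p-> S1 -p-> S1
First repeat at step 2: S1 was already visited.

The earliest repeat is at step j = 2: M is in S1, which it already visited at step i = 1.
With |Q| = 3, pigeonhole forces a state repeat no later than step 3; the substring read between the first and second visits to that state can be pumped.

S1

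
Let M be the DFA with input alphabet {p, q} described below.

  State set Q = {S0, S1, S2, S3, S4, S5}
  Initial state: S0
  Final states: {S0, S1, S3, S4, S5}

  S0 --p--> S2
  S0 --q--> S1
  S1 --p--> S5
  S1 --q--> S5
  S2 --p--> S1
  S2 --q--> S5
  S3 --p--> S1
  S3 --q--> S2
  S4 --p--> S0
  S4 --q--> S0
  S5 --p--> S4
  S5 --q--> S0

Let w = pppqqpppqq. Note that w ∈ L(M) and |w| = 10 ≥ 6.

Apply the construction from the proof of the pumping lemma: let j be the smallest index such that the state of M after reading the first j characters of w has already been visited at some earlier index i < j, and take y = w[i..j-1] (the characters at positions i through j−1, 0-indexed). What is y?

pppq

Run of M on w = p p p q q p p p q q:
  step 0: S0  (start)
  step 1: S2  (read p: S0→S2)
  step 2: S1  (read p: S2→S1)
  step 3: S5  (read p: S1→S5)
  step 4: S0  (read q: S5→S0)   ← first repeat (S0 seen earlier)
  step 5: S1  (read q: S0→S1)
  step 6: S5  (read p: S1→S5)
  step 7: S4  (read p: S5→S4)
  step 8: S0  (read p: S4→S0)
  step 9: S1  (read q: S0→S1)
  step 10: S5  (read q: S1→S5)

So i = 0, j = 4, giving x = w[0:0] = ε, y = w[0:4] = pppq, z = w[4:10] = qpppqq.
Check: |xy| = 4 ≤ 6 and |y| = 4 ≥ 1. Reading y takes M from S0 back to S0, so every xyⁱz is accepted.
Since M has 6 states, any run of length ≥ 6 visits 6+1 states, so by pigeonhole some state repeats within the first 6 steps — that repeat gives the pumpable loop.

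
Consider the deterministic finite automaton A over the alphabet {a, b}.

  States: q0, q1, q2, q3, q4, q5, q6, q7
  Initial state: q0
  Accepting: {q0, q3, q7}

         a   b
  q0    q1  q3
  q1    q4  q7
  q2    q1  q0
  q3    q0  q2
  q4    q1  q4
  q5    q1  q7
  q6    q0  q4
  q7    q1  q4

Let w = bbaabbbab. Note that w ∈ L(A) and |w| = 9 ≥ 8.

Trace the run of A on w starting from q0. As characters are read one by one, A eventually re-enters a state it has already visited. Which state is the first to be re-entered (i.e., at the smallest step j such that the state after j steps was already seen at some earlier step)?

q4

Run of A on w = b b a a b b b a b:
  step 0: q0  (start)
  step 1: q3  (read b: q0→q3)
  step 2: q2  (read b: q3→q2)
  step 3: q1  (read a: q2→q1)
  step 4: q4  (read a: q1→q4)
  step 5: q4  (read b: q4→q4)   ← first repeat (q4 seen earlier)
  step 6: q4  (read b: q4→q4)
  step 7: q4  (read b: q4→q4)
  step 8: q1  (read a: q4→q1)
  step 9: q7  (read b: q1→q7)

The earliest repeat is at step j = 5: A is in q4, which it already visited at step i = 4.
The DFA has 8 states, so the proof of the pumping lemma guarantees a repeated state among the first 8+1 visited; the segment between the two visits is the pumpable y.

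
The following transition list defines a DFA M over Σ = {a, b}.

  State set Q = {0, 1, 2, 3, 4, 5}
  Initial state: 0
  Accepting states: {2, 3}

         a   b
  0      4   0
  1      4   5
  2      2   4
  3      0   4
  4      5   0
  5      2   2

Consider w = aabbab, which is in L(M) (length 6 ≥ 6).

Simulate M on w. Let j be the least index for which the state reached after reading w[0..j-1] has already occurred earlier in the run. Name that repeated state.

Run of M on w = a a b b a b:
  step 0: 0  (start)
  step 1: 4  (read a: 0→4)
  step 2: 5  (read a: 4→5)
  step 3: 2  (read b: 5→2)
  step 4: 4  (read b: 2→4)   ← first repeat (4 seen earlier)
  step 5: 5  (read a: 4→5)
  step 6: 2  (read b: 5→2)

The earliest repeat is at step j = 4: M is in 4, which it already visited at step i = 1.
With |Q| = 6, pigeonhole forces a state repeat no later than step 6; the substring read between the first and second visits to that state can be pumped.

4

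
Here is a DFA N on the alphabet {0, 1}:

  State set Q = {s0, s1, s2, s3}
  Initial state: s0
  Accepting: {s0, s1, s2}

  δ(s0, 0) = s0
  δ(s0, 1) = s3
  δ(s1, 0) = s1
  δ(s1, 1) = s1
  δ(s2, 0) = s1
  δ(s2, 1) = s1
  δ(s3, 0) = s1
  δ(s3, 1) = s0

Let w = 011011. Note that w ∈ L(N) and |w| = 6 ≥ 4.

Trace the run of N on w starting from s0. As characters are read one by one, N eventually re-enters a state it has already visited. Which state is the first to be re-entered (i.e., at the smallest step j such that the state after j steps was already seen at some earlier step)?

s0

State sequence: s0 -0-> s0 -1-> s3 -1-> s0 -0-> s0 -1-> s3 -1-> s0
First repeat at step 1: s0 was already visited.

The earliest repeat is at step j = 1: N is in s0, which it already visited at step i = 0.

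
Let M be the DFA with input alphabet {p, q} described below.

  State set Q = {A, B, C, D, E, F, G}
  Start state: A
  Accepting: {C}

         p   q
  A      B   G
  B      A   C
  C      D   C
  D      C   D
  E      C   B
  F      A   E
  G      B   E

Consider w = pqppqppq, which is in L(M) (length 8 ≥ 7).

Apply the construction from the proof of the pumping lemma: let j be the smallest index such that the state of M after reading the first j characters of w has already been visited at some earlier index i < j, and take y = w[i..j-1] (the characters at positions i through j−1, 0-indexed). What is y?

Run of M on w = p q p p q p p q:
  step 0: A  (start)
  step 1: B  (read p: A→B)
  step 2: C  (read q: B→C)
  step 3: D  (read p: C→D)
  step 4: C  (read p: D→C)   ← first repeat (C seen earlier)
  step 5: C  (read q: C→C)
  step 6: D  (read p: C→D)
  step 7: C  (read p: D→C)
  step 8: C  (read q: C→C)

So i = 2, j = 4, giving x = w[0:2] = pq, y = w[2:4] = pp, z = w[4:8] = qppq.
Check: |xy| = 4 ≤ 7 and |y| = 2 ≥ 1. Reading y takes M from C back to C, so every xyⁱz is accepted.

pp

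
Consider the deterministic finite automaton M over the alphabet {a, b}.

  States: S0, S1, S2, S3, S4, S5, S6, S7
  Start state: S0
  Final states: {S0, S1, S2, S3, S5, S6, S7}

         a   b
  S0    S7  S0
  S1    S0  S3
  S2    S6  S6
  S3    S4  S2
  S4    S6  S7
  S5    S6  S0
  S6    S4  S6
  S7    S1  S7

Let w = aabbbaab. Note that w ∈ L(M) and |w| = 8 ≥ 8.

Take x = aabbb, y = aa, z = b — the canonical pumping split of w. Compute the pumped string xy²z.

xy^2z = aabbb·aa·aa·b = aabbbaaaab.
Reading y = aa takes M from S6 back to S6, so after x·y·y the machine is still in S6, and z then leads to the accepting state S6. Hence aabbbaaaab ∈ L(M).

aabbbaaaab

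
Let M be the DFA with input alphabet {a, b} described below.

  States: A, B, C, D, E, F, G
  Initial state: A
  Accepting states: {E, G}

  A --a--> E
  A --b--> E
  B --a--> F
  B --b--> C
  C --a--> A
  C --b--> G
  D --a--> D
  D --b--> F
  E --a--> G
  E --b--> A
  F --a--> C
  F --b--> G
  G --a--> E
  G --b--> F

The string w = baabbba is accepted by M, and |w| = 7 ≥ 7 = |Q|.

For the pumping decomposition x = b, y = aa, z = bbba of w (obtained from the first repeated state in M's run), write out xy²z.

baaaabbba

xy^2z = b·aa·aa·bbba = baaaabbba.
Reading y = aa takes M from E back to E, so after x·y·y the machine is still in E, and z then leads to the accepting state E. Hence baaaabbba ∈ L(M).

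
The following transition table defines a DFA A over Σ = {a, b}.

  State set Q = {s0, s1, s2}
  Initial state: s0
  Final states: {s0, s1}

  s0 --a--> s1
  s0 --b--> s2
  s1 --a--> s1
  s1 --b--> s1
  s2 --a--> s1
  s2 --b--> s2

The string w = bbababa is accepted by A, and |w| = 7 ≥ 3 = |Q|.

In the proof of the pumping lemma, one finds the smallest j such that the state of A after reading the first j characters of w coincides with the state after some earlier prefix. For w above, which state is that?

State sequence: s0 -b-> s2 -b-> s2 -a-> s1 -b-> s1 -a-> s1 -b-> s1 -a-> s1
First repeat at step 2: s2 was already visited.

The earliest repeat is at step j = 2: A is in s2, which it already visited at step i = 1.
Since A has 3 states, any run of length ≥ 3 visits 3+1 states, so by pigeonhole some state repeats within the first 3 steps — that repeat gives the pumpable loop.

s2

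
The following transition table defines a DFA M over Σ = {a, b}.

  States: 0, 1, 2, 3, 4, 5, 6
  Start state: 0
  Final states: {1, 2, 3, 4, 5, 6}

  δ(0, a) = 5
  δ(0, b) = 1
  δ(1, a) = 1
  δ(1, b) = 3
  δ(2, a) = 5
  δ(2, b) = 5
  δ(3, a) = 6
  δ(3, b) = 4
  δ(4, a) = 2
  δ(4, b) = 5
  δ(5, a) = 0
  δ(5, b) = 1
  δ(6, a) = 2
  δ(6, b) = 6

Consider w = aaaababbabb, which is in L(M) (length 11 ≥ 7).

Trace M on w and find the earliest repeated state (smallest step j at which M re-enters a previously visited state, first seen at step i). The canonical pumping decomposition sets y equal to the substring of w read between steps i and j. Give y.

State sequence: 0 -a-> 5 -a-> 0 -a-> 5 -a-> 0 -b-> 1 -a-> 1 -b-> 3 -b-> 4 -a-> 2 -b-> 5 -b-> 1
First repeat at step 2: 0 was already visited.

So i = 0, j = 2, giving x = w[0:0] = ε, y = w[0:2] = aa, z = w[2:11] = aababbabb.
Check: |xy| = 2 ≤ 7 and |y| = 2 ≥ 1. Reading y takes M from 0 back to 0, so every xyⁱz is accepted.
Since M has 7 states, any run of length ≥ 7 visits 7+1 states, so by pigeonhole some state repeats within the first 7 steps — that repeat gives the pumpable loop.

aa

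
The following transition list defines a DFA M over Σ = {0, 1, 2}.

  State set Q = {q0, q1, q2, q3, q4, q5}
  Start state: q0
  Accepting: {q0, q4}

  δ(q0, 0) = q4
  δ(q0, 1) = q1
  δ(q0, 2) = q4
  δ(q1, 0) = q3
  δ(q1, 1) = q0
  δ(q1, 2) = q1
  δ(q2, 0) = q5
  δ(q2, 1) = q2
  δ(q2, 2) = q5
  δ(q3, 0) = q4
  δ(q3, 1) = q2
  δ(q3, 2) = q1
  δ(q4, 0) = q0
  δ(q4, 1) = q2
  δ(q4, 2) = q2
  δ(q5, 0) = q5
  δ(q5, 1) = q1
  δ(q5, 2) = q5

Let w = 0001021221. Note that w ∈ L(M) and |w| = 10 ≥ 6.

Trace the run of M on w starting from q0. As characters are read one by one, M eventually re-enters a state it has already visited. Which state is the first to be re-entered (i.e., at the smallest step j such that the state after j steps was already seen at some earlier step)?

State sequence: q0 -0-> q4 -0-> q0 -0-> q4 -1-> q2 -0-> q5 -2-> q5 -1-> q1 -2-> q1 -2-> q1 -1-> q0
First repeat at step 2: q0 was already visited.

The earliest repeat is at step j = 2: M is in q0, which it already visited at step i = 0.

q0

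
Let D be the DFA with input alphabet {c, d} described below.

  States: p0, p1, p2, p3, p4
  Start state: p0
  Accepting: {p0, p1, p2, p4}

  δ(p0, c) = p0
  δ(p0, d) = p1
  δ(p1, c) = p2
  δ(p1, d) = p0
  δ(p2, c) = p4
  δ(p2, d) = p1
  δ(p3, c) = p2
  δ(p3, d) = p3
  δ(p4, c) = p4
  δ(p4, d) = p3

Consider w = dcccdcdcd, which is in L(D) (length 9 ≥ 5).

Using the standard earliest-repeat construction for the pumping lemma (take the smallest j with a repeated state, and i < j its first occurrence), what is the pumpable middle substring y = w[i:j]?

Run of D on w = d c c c d c d c d:
  step 0: p0  (start)
  step 1: p1  (read d: p0→p1)
  step 2: p2  (read c: p1→p2)
  step 3: p4  (read c: p2→p4)
  step 4: p4  (read c: p4→p4)   ← first repeat (p4 seen earlier)
  step 5: p3  (read d: p4→p3)
  step 6: p2  (read c: p3→p2)
  step 7: p1  (read d: p2→p1)
  step 8: p2  (read c: p1→p2)
  step 9: p1  (read d: p2→p1)

So i = 3, j = 4, giving x = w[0:3] = dcc, y = w[3:4] = c, z = w[4:9] = dcdcd.
Check: |xy| = 4 ≤ 5 and |y| = 1 ≥ 1. Reading y takes D from p4 back to p4, so every xyⁱz is accepted.

c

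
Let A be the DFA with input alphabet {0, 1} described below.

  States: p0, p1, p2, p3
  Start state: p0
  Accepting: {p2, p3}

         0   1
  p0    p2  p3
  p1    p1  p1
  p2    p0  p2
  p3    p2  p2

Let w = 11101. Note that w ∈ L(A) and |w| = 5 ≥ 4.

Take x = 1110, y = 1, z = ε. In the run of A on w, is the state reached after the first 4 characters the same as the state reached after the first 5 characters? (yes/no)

no

Run of A on the first 5 characters of w = 1 1 1 0 1:
  step 0: p0  (start)
  step 1: p3  (read 1: p0→p3)
  step 2: p2  (read 1: p3→p2)
  step 3: p2  (read 1: p2→p2)
  step 4: p0  (read 0: p2→p0)
  step 5: p3  (read 1: p0→p3)

After x (step 4): p0. After xy (step 5): p3.
They differ (p0 ≠ p3), so y is not a cycle from the state after x; this split is not the one the pumping-lemma construction produces, and pumping y need not keep the string in L(A).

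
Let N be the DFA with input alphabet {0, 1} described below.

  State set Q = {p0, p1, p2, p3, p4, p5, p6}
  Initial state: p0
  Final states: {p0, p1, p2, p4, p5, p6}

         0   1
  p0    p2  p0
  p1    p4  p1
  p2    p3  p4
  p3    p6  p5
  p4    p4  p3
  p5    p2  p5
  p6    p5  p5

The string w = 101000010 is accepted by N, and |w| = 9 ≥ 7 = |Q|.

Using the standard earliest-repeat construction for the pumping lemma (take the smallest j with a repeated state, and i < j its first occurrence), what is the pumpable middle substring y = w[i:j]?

Run of N on w = 1 0 1 0 0 0 0 1 0:
  step 0: p0  (start)
  step 1: p0  (read 1: p0→p0)   ← first repeat (p0 seen earlier)
  step 2: p2  (read 0: p0→p2)
  step 3: p4  (read 1: p2→p4)
  step 4: p4  (read 0: p4→p4)
  step 5: p4  (read 0: p4→p4)
  step 6: p4  (read 0: p4→p4)
  step 7: p4  (read 0: p4→p4)
  step 8: p3  (read 1: p4→p3)
  step 9: p6  (read 0: p3→p6)

So i = 0, j = 1, giving x = w[0:0] = ε, y = w[0:1] = 1, z = w[1:9] = 01000010.
Check: |xy| = 1 ≤ 7 and |y| = 1 ≥ 1. Reading y takes N from p0 back to p0, so every xyⁱz is accepted.
Since N has 7 states, any run of length ≥ 7 visits 7+1 states, so by pigeonhole some state repeats within the first 7 steps — that repeat gives the pumpable loop.

1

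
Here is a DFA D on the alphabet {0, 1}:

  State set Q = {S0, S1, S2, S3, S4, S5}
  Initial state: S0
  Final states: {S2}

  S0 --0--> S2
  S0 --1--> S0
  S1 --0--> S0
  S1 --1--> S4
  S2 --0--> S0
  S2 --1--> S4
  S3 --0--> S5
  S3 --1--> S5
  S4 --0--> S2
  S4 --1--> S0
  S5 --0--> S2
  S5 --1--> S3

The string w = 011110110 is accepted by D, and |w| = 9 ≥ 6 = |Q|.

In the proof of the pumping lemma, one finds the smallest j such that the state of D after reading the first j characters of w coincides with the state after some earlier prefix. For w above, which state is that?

State sequence: S0 -0-> S2 -1-> S4 -1-> S0 -1-> S0 -1-> S0 -0-> S2 -1-> S4 -1-> S0 -0-> S2
First repeat at step 3: S0 was already visited.

The earliest repeat is at step j = 3: D is in S0, which it already visited at step i = 0.
Since D has 6 states, any run of length ≥ 6 visits 6+1 states, so by pigeonhole some state repeats within the first 6 steps — that repeat gives the pumpable loop.

S0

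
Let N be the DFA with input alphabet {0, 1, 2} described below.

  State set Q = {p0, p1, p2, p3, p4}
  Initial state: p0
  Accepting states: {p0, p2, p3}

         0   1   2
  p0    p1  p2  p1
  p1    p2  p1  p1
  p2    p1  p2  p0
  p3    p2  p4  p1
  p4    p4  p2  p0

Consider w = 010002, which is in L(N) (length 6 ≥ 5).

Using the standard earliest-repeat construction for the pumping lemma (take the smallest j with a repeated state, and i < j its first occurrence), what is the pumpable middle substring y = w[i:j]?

1

State sequence: p0 -0-> p1 -1-> p1 -0-> p2 -0-> p1 -0-> p2 -2-> p0
First repeat at step 2: p1 was already visited.

So i = 1, j = 2, giving x = w[0:1] = 0, y = w[1:2] = 1, z = w[2:6] = 0002.
Check: |xy| = 2 ≤ 5 and |y| = 1 ≥ 1. Reading y takes N from p1 back to p1, so every xyⁱz is accepted.
The DFA has 5 states, so the proof of the pumping lemma guarantees a repeated state among the first 5+1 visited; the segment between the two visits is the pumpable y.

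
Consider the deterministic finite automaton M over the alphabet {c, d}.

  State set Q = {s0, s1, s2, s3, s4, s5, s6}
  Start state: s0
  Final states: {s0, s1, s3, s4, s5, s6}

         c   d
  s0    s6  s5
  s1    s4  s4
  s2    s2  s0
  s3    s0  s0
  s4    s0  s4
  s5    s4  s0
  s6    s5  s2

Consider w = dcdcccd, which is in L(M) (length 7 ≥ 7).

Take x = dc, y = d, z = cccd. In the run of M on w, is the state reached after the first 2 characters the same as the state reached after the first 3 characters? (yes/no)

State sequence: s0 -d-> s5 -c-> s4 -d-> s4

After x (step 2): s4. After xy (step 3): s4.
They match, so y = d drives M around a cycle from s4 back to itself; pumping y any number of times keeps M in s4 before reading z, and xyⁱz ∈ L(M) for every i ≥ 0.

yes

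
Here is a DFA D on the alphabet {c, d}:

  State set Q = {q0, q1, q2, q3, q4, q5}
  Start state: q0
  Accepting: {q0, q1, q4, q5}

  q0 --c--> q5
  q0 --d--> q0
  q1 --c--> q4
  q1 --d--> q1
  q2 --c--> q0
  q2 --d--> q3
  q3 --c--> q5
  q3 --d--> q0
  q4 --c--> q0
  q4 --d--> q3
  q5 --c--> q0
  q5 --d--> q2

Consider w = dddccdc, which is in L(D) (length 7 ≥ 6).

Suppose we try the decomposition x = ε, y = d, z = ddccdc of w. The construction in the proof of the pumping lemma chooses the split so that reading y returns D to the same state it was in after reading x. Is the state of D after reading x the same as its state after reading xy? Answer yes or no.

yes

State sequence: q0 -d-> q0

After x (step 0): q0. After xy (step 1): q0.
They match, so y = d drives D around a cycle from q0 back to itself; pumping y any number of times keeps D in q0 before reading z, and xyⁱz ∈ L(D) for every i ≥ 0.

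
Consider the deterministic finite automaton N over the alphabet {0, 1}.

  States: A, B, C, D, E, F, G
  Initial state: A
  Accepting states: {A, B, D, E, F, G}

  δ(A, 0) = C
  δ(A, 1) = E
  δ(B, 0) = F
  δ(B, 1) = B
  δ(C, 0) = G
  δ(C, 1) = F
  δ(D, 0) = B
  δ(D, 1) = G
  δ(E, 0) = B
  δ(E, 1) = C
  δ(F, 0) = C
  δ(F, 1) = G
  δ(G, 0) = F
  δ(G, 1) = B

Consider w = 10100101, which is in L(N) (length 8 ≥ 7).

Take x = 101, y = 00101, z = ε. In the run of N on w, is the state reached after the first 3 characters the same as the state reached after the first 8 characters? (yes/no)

no

State sequence: A -1-> E -0-> B -1-> B -0-> F -0-> C -1-> F -0-> C -1-> F

After x (step 3): B. After xy (step 8): F.
They differ (B ≠ F), so y is not a cycle from the state after x; this split is not the one the pumping-lemma construction produces, and pumping y need not keep the string in L(N).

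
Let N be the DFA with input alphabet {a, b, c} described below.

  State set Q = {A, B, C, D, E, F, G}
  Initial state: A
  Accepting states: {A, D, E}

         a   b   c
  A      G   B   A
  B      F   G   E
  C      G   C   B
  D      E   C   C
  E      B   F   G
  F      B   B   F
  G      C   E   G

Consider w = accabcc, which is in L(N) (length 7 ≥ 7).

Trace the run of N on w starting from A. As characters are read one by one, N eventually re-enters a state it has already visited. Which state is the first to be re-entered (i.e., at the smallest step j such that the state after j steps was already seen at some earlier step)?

State sequence: A -a-> G -c-> G -c-> G -a-> C -b-> C -c-> B -c-> E
First repeat at step 2: G was already visited.

The earliest repeat is at step j = 2: N is in G, which it already visited at step i = 1.
With |Q| = 7, pigeonhole forces a state repeat no later than step 7; the substring read between the first and second visits to that state can be pumped.

G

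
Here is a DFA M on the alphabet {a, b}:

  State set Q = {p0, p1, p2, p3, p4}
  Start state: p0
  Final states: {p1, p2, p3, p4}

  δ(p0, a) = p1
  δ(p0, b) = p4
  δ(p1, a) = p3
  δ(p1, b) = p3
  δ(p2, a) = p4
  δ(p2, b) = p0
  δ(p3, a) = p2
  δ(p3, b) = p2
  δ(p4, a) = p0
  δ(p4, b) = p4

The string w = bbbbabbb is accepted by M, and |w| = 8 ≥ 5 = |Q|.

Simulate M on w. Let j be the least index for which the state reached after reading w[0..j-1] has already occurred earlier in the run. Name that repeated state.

State sequence: p0 -b-> p4 -b-> p4 -b-> p4 -b-> p4 -a-> p0 -b-> p4 -b-> p4 -b-> p4
First repeat at step 2: p4 was already visited.

The earliest repeat is at step j = 2: M is in p4, which it already visited at step i = 1.
The DFA has 5 states, so the proof of the pumping lemma guarantees a repeated state among the first 5+1 visited; the segment between the two visits is the pumpable y.

p4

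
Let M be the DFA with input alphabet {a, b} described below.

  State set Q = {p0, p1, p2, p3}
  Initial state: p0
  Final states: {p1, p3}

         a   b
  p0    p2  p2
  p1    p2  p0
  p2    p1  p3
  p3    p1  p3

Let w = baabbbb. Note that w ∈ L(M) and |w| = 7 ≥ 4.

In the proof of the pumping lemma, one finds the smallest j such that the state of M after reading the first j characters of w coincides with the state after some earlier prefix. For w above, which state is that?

p2

State sequence: p0 -b-> p2 -a-> p1 -a-> p2 -b-> p3 -b-> p3 -b-> p3 -b-> p3
First repeat at step 3: p2 was already visited.

The earliest repeat is at step j = 3: M is in p2, which it already visited at step i = 1.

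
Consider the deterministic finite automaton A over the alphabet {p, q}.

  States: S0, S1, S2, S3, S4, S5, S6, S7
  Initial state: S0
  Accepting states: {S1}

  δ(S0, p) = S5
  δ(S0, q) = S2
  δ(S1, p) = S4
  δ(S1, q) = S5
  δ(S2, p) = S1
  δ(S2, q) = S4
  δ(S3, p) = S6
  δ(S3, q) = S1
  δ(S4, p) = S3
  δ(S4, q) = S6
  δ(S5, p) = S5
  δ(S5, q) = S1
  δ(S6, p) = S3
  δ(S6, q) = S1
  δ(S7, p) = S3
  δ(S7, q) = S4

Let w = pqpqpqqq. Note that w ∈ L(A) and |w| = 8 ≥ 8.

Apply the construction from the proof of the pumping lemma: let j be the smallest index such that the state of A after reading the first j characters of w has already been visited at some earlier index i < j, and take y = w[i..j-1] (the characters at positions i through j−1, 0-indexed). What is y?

Run of A on w = p q p q p q q q:
  step 0: S0  (start)
  step 1: S5  (read p: S0→S5)
  step 2: S1  (read q: S5→S1)
  step 3: S4  (read p: S1→S4)
  step 4: S6  (read q: S4→S6)
  step 5: S3  (read p: S6→S3)
  step 6: S1  (read q: S3→S1)   ← first repeat (S1 seen earlier)
  step 7: S5  (read q: S1→S5)
  step 8: S1  (read q: S5→S1)

So i = 2, j = 6, giving x = w[0:2] = pq, y = w[2:6] = pqpq, z = w[6:8] = qq.
Check: |xy| = 6 ≤ 8 and |y| = 4 ≥ 1. Reading y takes A from S1 back to S1, so every xyⁱz is accepted.

pqpq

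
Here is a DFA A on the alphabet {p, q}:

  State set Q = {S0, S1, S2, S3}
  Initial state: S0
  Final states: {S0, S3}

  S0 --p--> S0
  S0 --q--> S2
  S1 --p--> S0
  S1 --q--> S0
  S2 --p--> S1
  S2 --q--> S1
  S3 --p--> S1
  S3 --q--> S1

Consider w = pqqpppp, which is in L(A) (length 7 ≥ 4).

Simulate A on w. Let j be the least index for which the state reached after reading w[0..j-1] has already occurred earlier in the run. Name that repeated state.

S0

State sequence: S0 -p-> S0 -q-> S2 -q-> S1 -p-> S0 -p-> S0 -p-> S0 -p-> S0
First repeat at step 1: S0 was already visited.

The earliest repeat is at step j = 1: A is in S0, which it already visited at step i = 0.
With |Q| = 4, pigeonhole forces a state repeat no later than step 4; the substring read between the first and second visits to that state can be pumped.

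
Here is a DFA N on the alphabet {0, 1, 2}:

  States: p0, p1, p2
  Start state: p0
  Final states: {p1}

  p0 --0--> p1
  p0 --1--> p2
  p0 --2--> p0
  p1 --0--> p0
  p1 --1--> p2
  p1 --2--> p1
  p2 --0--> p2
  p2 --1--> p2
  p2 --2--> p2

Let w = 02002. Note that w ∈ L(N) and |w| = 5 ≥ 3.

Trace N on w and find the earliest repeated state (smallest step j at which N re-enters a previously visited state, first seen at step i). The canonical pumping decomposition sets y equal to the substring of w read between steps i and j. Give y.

2

Run of N on w = 0 2 0 0 2:
  step 0: p0  (start)
  step 1: p1  (read 0: p0→p1)
  step 2: p1  (read 2: p1→p1)   ← first repeat (p1 seen earlier)
  step 3: p0  (read 0: p1→p0)
  step 4: p1  (read 0: p0→p1)
  step 5: p1  (read 2: p1→p1)

So i = 1, j = 2, giving x = w[0:1] = 0, y = w[1:2] = 2, z = w[2:5] = 002.
Check: |xy| = 2 ≤ 3 and |y| = 1 ≥ 1. Reading y takes N from p1 back to p1, so every xyⁱz is accepted.
Pumping length from the standard proof: p = 3 (the number of states). The repeated state found above gives |xy| = j ≤ 3 and |y| = j − i ≥ 1.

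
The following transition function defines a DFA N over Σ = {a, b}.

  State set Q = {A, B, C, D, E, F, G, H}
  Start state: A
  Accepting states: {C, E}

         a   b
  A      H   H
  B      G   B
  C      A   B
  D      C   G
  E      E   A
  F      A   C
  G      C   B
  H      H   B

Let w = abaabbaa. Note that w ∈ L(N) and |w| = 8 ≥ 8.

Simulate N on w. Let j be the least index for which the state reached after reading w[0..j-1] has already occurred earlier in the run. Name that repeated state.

B

Run of N on w = a b a a b b a a:
  step 0: A  (start)
  step 1: H  (read a: A→H)
  step 2: B  (read b: H→B)
  step 3: G  (read a: B→G)
  step 4: C  (read a: G→C)
  step 5: B  (read b: C→B)   ← first repeat (B seen earlier)
  step 6: B  (read b: B→B)
  step 7: G  (read a: B→G)
  step 8: C  (read a: G→C)

The earliest repeat is at step j = 5: N is in B, which it already visited at step i = 2.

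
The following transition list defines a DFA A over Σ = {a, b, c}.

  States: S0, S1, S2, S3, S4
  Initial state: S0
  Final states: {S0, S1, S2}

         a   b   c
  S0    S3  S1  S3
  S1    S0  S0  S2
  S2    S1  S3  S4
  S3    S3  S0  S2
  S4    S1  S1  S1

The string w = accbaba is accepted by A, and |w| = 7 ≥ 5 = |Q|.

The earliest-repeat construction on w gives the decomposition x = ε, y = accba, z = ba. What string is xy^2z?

xy^2z = ε·accba·accba·ba = accbaaccbaba.
Reading y = accba takes A from S0 back to S0, so after x·y·y the machine is still in S0, and z then leads to the accepting state S0. Hence accbaaccbaba ∈ L(A).

accbaaccbaba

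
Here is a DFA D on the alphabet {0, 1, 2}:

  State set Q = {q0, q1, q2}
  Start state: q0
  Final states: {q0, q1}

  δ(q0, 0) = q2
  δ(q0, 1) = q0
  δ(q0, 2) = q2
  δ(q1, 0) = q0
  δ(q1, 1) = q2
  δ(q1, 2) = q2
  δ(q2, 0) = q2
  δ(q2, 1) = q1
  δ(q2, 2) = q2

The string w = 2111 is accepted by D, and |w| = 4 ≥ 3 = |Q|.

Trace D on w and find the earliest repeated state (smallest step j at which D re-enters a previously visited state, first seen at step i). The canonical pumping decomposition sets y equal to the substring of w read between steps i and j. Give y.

Run of D on w = 2 1 1 1:
  step 0: q0  (start)
  step 1: q2  (read 2: q0→q2)
  step 2: q1  (read 1: q2→q1)
  step 3: q2  (read 1: q1→q2)   ← first repeat (q2 seen earlier)
  step 4: q1  (read 1: q2→q1)

So i = 1, j = 3, giving x = w[0:1] = 2, y = w[1:3] = 11, z = w[3:4] = 1.
Check: |xy| = 3 ≤ 3 and |y| = 2 ≥ 1. Reading y takes D from q2 back to q2, so every xyⁱz is accepted.
With |Q| = 3, pigeonhole forces a state repeat no later than step 3; the substring read between the first and second visits to that state can be pumped.

11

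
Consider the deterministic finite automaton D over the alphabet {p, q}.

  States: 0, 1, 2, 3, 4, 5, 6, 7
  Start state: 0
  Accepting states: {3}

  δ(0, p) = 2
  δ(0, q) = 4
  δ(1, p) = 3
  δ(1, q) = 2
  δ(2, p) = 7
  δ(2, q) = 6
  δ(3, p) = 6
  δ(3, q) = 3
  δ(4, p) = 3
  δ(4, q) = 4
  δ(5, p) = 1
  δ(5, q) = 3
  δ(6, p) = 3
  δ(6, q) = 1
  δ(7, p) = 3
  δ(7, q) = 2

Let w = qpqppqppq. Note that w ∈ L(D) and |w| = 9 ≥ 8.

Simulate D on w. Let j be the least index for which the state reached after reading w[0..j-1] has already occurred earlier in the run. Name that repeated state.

State sequence: 0 -q-> 4 -p-> 3 -q-> 3 -p-> 6 -p-> 3 -q-> 3 -p-> 6 -p-> 3 -q-> 3
First repeat at step 3: 3 was already visited.

The earliest repeat is at step j = 3: D is in 3, which it already visited at step i = 2.
Since D has 8 states, any run of length ≥ 8 visits 8+1 states, so by pigeonhole some state repeats within the first 8 steps — that repeat gives the pumpable loop.

3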